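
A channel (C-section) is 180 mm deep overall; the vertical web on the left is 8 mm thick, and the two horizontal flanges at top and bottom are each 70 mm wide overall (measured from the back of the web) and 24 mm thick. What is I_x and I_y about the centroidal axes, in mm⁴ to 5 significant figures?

Split into non-overlapping primitives; take the origin at the lower-left of the bounding box.
Web: 8 × 180, A = 1 440 mm², y = 90 mm, Ī = 3 888 000 mm⁴.
Top flange (beyond web): 62 × 24, A = 1 488 mm², y = 168 mm, Ī = 71 424 mm⁴.
Bottom flange (beyond web): 62 × 24, A = 1 488 mm², y = 12 mm, Ī = 71 424 mm⁴.
By symmetry the centroid is at mid-height, ȳ = 90 mm.
Transfer each piece to the centroidal x-axis using Ī + A·d² with d = y − 90:
  web: d = 0 mm → contributes +3 888 000 mm⁴
  top flange (beyond web): d = 78 mm → contributes +9 124 416 mm⁴
  bottom flange (beyond web): d = -78 mm → contributes +9 124 416 mm⁴
Total I = 22 136 832 mm⁴.
For the y-axis: x̄ = 27.58696 mm.
Repeating about the centroidal y-axis gives I_y = 2 149 775 mm⁴.

I_x ≈ 2.2137 × 10⁷ mm⁴, I_y ≈ 2.1498 × 10⁶ mm⁴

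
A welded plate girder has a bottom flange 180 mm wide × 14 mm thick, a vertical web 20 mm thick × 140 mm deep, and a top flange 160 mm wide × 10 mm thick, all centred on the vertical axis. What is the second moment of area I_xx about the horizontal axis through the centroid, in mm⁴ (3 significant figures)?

Break the section into simple shapes (no overlaps), measuring from the bottom-left corner of the bounding box.
Bottom plate: 180 × 14, A = 2 520 mm², y = 7 mm, Ī = 41 160 mm⁴.
Web plate: 20 × 140, A = 2 800 mm², y = 84 mm, Ī = 4 573 333 mm⁴.
Top plate: 160 × 10, A = 1 600 mm², y = 159 mm, Ī = 13 333 mm⁴.
Centroid: ȳ = ΣA·y / ΣA = 73.301 mm.
Transfer each piece to the horizontal axis through the centroid using Ī + A·d² with d = y − 73.301:
  bottom plate: d = -66.301 mm → contributes +11 118 492 mm⁴
  web plate: d = 10.699 mm → contributes +4 893 871 mm⁴
  top plate: d = 85.699 mm → contributes +11 764 359 mm⁴
Total I = 27 776 721 mm⁴.

I_xx ≈ 2.78 × 10⁷ mm⁴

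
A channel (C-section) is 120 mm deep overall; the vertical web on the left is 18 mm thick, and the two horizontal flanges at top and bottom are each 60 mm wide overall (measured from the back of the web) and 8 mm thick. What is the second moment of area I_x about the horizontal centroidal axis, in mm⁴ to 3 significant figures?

I_x ≈ 4.70 × 10⁶ mm⁴

Split into non-overlapping primitives; take the origin at the lower-left of the bounding box.
Web: 18 × 120, A = 2 160 mm², y = 60 mm, Ī = 2 592 000 mm⁴.
Top flange (beyond web): 42 × 8, A = 336 mm², y = 116 mm, Ī = 1 792 mm⁴.
Bottom flange (beyond web): 42 × 8, A = 336 mm², y = 4 mm, Ī = 1 792 mm⁴.
By symmetry the centroid is at mid-height, ȳ = 60 mm.
Transfer each piece to the horizontal centroidal axis using Ī + A·d² with d = y − 60:
  web: d = 0 mm → contributes +2 592 000 mm⁴
  top flange (beyond web): d = 56 mm → contributes +1 055 488 mm⁴
  bottom flange (beyond web): d = -56 mm → contributes +1 055 488 mm⁴
Total I = 4 702 976 mm⁴.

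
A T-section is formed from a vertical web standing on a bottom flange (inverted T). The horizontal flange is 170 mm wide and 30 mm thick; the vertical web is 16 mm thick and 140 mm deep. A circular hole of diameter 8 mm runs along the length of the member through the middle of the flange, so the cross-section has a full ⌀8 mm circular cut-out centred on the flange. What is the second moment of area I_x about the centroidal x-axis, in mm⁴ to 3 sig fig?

I_x ≈ 1.53 × 10⁷ mm⁴

Break the section into simple shapes (no overlaps), measuring from the bottom-left corner of the bounding box.
Flange: 170 × 30, A = 5 100 mm², y = 15 mm, Ī = 382 500 mm⁴.
Web: 16 × 140, A = 2 240 mm², y = 100 mm, Ī = 3 658 667 mm⁴.
Hole (subtracted): ⌀8, A = 50.265 mm², y = 15 mm, Ī = 201.06 mm⁴.
Centroid: ȳ = ΣA·y / ΣA = 41.119 mm.
Transfer each piece to the centroidal x-axis using Ī + A·d² with d = y − 41.119:
  flange: d = -26.119 mm → contributes +3 861 710 mm⁴
  web: d = 58.881 mm → contributes +11 424 705 mm⁴
  hole: d = -26.119 mm → contributes −34 492 mm⁴
Total I = 15 251 923 mm⁴.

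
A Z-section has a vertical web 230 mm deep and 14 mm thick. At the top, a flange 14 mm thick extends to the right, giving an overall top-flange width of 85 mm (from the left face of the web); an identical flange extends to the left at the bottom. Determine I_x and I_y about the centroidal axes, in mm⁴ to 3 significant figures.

I_x ≈ 3.74 × 10⁷ mm⁴, I_y ≈ 4.48 × 10⁶ mm⁴

Split into non-overlapping primitives; take the origin at the lower-left of the bounding box.
Web: 14 × 230, A = 3 220 mm², y = 115 mm, Ī = 14 194 833 mm⁴.
Top flange (beyond web): 71 × 14, A = 994 mm², y = 223 mm, Ī = 16 235 mm⁴.
Bottom flange (beyond web): 71 × 14, A = 994 mm², y = 7 mm, Ī = 16 235 mm⁴.
Centroid: ȳ = ΣA·y / ΣA = 115 mm.
Transfer each piece to the centroidal x-axis using Ī + A·d² with d = y − 115:
  web: d = 0 mm → contributes +14 194 833 mm⁴
  top flange (beyond web): d = 108 mm → contributes +11 610 251 mm⁴
  bottom flange (beyond web): d = -108 mm → contributes +11 610 251 mm⁴
Total I = 37 415 336 mm⁴.
For the y-axis: x̄ = 78 mm.
Repeating about the centroidal y-axis gives I_y = 4 478 544 mm⁴.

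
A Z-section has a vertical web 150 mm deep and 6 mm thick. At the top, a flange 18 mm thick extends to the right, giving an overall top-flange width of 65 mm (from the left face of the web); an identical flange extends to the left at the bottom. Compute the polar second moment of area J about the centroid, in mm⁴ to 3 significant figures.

Break the section into simple shapes (no overlaps), measuring from the bottom-left corner of the bounding box.
Web: 6 × 150, A = 900 mm², y = 75 mm, Ī = 1 687 500 mm⁴.
Top flange (beyond web): 59 × 18, A = 1 062 mm², y = 141 mm, Ī = 28 674 mm⁴.
Bottom flange (beyond web): 59 × 18, A = 1 062 mm², y = 9 mm, Ī = 28 674 mm⁴.
Centroid: ȳ = ΣA·y / ΣA = 75 mm.
Transfer each piece to the centroidal x-axis using Ī + A·d² with d = y − 75:
  web: d = 0 mm → contributes +1 687 500 mm⁴
  top flange (beyond web): d = 66 mm → contributes +4 654 746 mm⁴
  bottom flange (beyond web): d = -66 mm → contributes +4 654 746 mm⁴
Total I = 10 996 992 mm⁴.
For the y-axis: x̄ = 62 mm.
Repeating about the centroidal y-axis gives I_y = 2 862 312 mm⁴.
Polar second moment: J = I_x + I_y = 13 859 304 mm⁴.

J ≈ 1.39 × 10⁷ mm⁴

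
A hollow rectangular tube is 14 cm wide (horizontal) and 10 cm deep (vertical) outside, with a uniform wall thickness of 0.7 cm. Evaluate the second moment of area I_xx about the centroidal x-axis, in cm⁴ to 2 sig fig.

I_xx ≈ 500 cm⁴

Decompose the section into non-overlapping parts with the origin at the bottom-left of its bounding rectangle.
Outer rectangle: 14 × 10, A = 140 cm², y = 5 cm, Ī = 1 167 cm⁴.
Inner void (subtracted): 12.6 × 8.6, A = 108.4 cm², y = 5 cm, Ī = 667.9 cm⁴.
By symmetry the centroid is at mid-height, ȳ = 5 cm.
All pieces are centred on the centroidal x-axis, so I = ΣĪ (holes subtracted) = 498.8 cm⁴.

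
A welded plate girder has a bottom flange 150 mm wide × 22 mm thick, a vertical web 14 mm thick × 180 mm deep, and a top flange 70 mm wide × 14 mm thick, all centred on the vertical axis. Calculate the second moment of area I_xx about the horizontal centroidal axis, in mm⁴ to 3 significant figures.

Decompose the section into non-overlapping parts with the origin at the bottom-left of its bounding rectangle.
Bottom plate: 150 × 22, A = 3 300 mm², y = 11 mm, Ī = 133 100 mm⁴.
Web plate: 14 × 180, A = 2 520 mm², y = 112 mm, Ī = 6 804 000 mm⁴.
Top plate: 70 × 14, A = 980 mm², y = 209 mm, Ī = 16 007 mm⁴.
Centroid: ȳ = ΣA·y / ΣA = 76.965 mm.
Transfer each piece to the horizontal centroidal axis using Ī + A·d² with d = y − 76.965:
  bottom plate: d = -65.965 mm → contributes +14 492 530 mm⁴
  web plate: d = 35.035 mm → contributes +9 897 229 mm⁴
  top plate: d = 132.04 mm → contributes +17 100 659 mm⁴
Total I = 41 490 418 mm⁴.

I_xx ≈ 4.15 × 10⁷ mm⁴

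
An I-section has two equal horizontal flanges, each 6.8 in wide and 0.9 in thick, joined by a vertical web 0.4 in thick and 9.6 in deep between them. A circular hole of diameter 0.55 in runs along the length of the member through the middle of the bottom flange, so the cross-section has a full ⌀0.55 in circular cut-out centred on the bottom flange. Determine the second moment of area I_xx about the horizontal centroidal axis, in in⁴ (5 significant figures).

Decompose the section into non-overlapping parts with the origin at the bottom-left of its bounding rectangle.
Bottom flange: 6.8 × 0.9, A = 6.12 in², y = 0.45 in, Ī = 0.4131 in⁴.
Web: 0.4 × 9.6, A = 3.84 in², y = 5.7 in, Ī = 29.4912 in⁴.
Top flange: 6.8 × 0.9, A = 6.12 in², y = 10.95 in, Ī = 0.4131 in⁴.
Hole (subtracted): ⌀0.55, A = 0.2375829 in², y = 0.45 in, Ī = 0.004491803 in⁴.
Centroid: ȳ = ΣA·y / ΣA = 5.778732 in.
Transfer each piece to the horizontal centroidal axis using Ī + A·d² with d = y − 5.778732:
  bottom flange: d = -5.328732 in → contributes +174.1929 in⁴
  web: d = -0.07873233 in → contributes +29.515 in⁴
  top flange: d = 5.171268 in → contributes +164.0742 in⁴
  hole: d = -5.328732 in → contributes −6.750752 in⁴
Total I = 361.0313 in⁴.

I_xx ≈ 361.03 in⁴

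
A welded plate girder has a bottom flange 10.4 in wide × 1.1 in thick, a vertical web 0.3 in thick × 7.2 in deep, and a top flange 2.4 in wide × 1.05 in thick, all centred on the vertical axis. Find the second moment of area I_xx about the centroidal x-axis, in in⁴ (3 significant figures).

Break the section into simple shapes (no overlaps), measuring from the bottom-left corner of the bounding box.
Bottom plate: 10.4 × 1.1, A = 11.44 in², y = 0.55 in, Ī = 1.1535 in⁴.
Web plate: 0.3 × 7.2, A = 2.16 in², y = 4.7 in, Ī = 9.3312 in⁴.
Top plate: 2.4 × 1.05, A = 2.52 in², y = 8.825 in, Ī = 0.23153 in⁴.
Centroid: ȳ = ΣA·y / ΣA = 2.3997 in.
Transfer each piece to the centroidal x-axis using Ī + A·d² with d = y − 2.3997:
  bottom plate: d = -1.8497 in → contributes +40.294 in⁴
  web plate: d = 2.3003 in → contributes +20.761 in⁴
  top plate: d = 6.4253 in → contributes +104.27 in⁴
Total I = 165.32 in⁴.

I_xx ≈ 165 in⁴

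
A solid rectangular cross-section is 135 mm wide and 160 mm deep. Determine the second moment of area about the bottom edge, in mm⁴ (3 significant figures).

I_base ≈ 1.84 × 10⁸ mm⁴

The section: 135 × 160, A = 21 600 mm², y = 80 mm, Ī = 46 080 000 mm⁴.
Transfer it to a horizontal axis along the bottom face using Ī + A·d² with d = y − 0:
  the section: d = 80 mm → contributes +184 320 000 mm⁴
Total I = 184 320 000 mm⁴.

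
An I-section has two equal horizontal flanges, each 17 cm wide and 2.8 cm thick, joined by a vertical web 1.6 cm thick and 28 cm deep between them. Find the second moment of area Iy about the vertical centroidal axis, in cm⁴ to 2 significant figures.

Break the section into simple shapes (no overlaps), measuring from the bottom-left corner of the bounding box.
Bottom flange: 17 × 2.8, A = 47.6 cm², x = 8.5 cm, Ī = 1 146 cm⁴.
Web: 1.6 × 28, A = 44.8 cm², x = 8.5 cm, Ī = 9.557 cm⁴.
Top flange: 17 × 2.8, A = 47.6 cm², x = 8.5 cm, Ī = 1 146 cm⁴.
By symmetry the centroid is at mid-width, x̄ = 8.5 cm.
All pieces are centred on the vertical centroidal axis, so I = ΣĪ = 2 302 cm⁴.

Iy ≈ 2300 cm⁴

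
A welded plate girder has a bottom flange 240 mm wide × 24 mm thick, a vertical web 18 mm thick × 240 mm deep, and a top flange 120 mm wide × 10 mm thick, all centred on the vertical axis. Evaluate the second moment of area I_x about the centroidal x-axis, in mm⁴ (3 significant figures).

Treat the section as a set of non-overlapping primitives; coordinates are from the bounding-box lower-left.
Bottom plate: 240 × 24, A = 5 760 mm², y = 12 mm, Ī = 276 480 mm⁴.
Web plate: 18 × 240, A = 4 320 mm², y = 144 mm, Ī = 20 736 000 mm⁴.
Top plate: 120 × 10, A = 1 200 mm², y = 269 mm, Ī = 10 000 mm⁴.
Centroid: ȳ = ΣA·y / ΣA = 89.894 mm.
Transfer each piece to the centroidal x-axis using Ī + A·d² with d = y − 89.894:
  bottom plate: d = -77.894 mm → contributes +35 224 794 mm⁴
  web plate: d = 54.106 mm → contributes +33 382 803 mm⁴
  top plate: d = 179.11 mm → contributes +38 504 916 mm⁴
Total I = 107 112 512 mm⁴.

I_x ≈ 1.07 × 10⁸ mm⁴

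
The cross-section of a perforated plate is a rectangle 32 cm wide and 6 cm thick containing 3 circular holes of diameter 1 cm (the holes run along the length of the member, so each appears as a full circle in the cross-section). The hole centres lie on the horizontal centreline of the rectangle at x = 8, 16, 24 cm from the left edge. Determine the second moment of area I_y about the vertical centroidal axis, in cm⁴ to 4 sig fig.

I_y ≈ 1.628 × 10⁴ cm⁴

Break the section into simple shapes (no overlaps), measuring from the bottom-left corner of the bounding box.
Plate: 32 × 6, A = 192 cm², x = 16 cm, Ī = 16 384 cm⁴.
Hole 1 (subtracted): ⌀1, A = 0.785398 cm², x = 8 cm, Ī = 0.0490874 cm⁴.
Hole 2 (subtracted): ⌀1, A = 0.785398 cm², x = 16 cm, Ī = 0.0490874 cm⁴.
Hole 3 (subtracted): ⌀1, A = 0.785398 cm², x = 24 cm, Ī = 0.0490874 cm⁴.
By symmetry the centroid is at mid-width, x̄ = 16 cm.
Transfer each piece to the vertical centroidal axis using Ī + A·d² with d = x − 16:
  plate: d = 0 cm → contributes +16 384 cm⁴
  hole 1: d = -8 cm → contributes −50.3146 cm⁴
  hole 2: d = 0 cm → contributes −0.0490874 cm⁴
  hole 3: d = 8 cm → contributes −50.3146 cm⁴
Total I = 16283.3 cm⁴.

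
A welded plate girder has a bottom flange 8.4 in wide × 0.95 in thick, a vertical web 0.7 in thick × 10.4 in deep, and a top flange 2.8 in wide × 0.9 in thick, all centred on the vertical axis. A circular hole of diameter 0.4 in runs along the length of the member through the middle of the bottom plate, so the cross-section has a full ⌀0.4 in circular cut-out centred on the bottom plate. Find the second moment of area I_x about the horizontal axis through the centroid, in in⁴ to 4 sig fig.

I_x ≈ 347.7 in⁴

Break the section into simple shapes (no overlaps), measuring from the bottom-left corner of the bounding box.
Bottom plate: 8.4 × 0.95, A = 7.98 in², y = 0.475 in, Ī = 0.600163 in⁴.
Web plate: 0.7 × 10.4, A = 7.28 in², y = 6.15 in, Ī = 65.6171 in⁴.
Top plate: 2.8 × 0.9, A = 2.52 in², y = 11.8 in, Ī = 0.1701 in⁴.
Hole (subtracted): ⌀0.4, A = 0.125664 in², y = 0.475 in, Ī = 0.00125664 in⁴.
Centroid: ȳ = ΣA·y / ΣA = 4.4317 in.
Transfer each piece to the horizontal axis through the centroid using Ī + A·d² with d = y − 4.4317:
  bottom plate: d = -3.9567 in → contributes +125.531 in⁴
  web plate: d = 1.7183 in → contributes +87.1115 in⁴
  top plate: d = 7.3683 in → contributes +136.985 in⁴
  hole: d = -3.9567 in → contributes −1.96859 in⁴
Total I = 347.659 in⁴.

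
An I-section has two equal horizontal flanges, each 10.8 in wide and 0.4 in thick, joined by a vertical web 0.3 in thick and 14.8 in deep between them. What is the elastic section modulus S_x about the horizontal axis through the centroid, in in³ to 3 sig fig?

Split into non-overlapping primitives; take the origin at the lower-left of the bounding box.
Bottom flange: 10.8 × 0.4, A = 4.32 in², y = 0.2 in, Ī = 0.0576 in⁴.
Web: 0.3 × 14.8, A = 4.44 in², y = 7.8 in, Ī = 81.045 in⁴.
Top flange: 10.8 × 0.4, A = 4.32 in², y = 15.4 in, Ī = 0.0576 in⁴.
By symmetry the centroid is at mid-height, ȳ = 7.8 in.
Transfer each piece to the horizontal axis through the centroid using Ī + A·d² with d = y − 7.8:
  bottom flange: d = -7.6 in → contributes +249.58 in⁴
  web: d = 0 in → contributes +81.045 in⁴
  top flange: d = 7.6 in → contributes +249.58 in⁴
Total I = 580.21 in⁴.
Extreme fibre distance c = 7.8 in; S = I/c = 74.385 in³.

S_x ≈ 74.4 in³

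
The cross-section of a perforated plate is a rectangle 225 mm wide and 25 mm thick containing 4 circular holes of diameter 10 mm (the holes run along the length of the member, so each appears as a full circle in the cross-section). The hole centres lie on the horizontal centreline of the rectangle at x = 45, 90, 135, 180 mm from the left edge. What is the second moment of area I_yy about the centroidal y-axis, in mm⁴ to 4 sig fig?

I_yy ≈ 2.293 × 10⁷ mm⁴

Split into non-overlapping primitives; take the origin at the lower-left of the bounding box.
Plate: 225 × 25, A = 5 625 mm², x = 112.5 mm, Ī = 23 730 469 mm⁴.
Hole 1 (subtracted): ⌀10, A = 78.5398 mm², x = 45 mm, Ī = 490.874 mm⁴.
Hole 2 (subtracted): ⌀10, A = 78.5398 mm², x = 90 mm, Ī = 490.874 mm⁴.
Hole 3 (subtracted): ⌀10, A = 78.5398 mm², x = 135 mm, Ī = 490.874 mm⁴.
Hole 4 (subtracted): ⌀10, A = 78.5398 mm², x = 180 mm, Ī = 490.874 mm⁴.
By symmetry the centroid is at mid-width, x̄ = 112.5 mm.
Transfer each piece to the centroidal y-axis using Ī + A·d² with d = x − 112.5:
  plate: d = 0 mm → contributes +23 730 469 mm⁴
  hole 1: d = -67.5 mm → contributes −358 338 mm⁴
  hole 2: d = -22.5 mm → contributes −40251.7 mm⁴
  hole 3: d = 22.5 mm → contributes −40251.7 mm⁴
  hole 4: d = 67.5 mm → contributes −358 338 mm⁴
Total I = 22 933 290 mm⁴.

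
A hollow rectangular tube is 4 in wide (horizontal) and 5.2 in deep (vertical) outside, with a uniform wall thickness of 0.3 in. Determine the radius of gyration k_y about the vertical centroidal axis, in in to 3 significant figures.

Treat the section as a set of non-overlapping primitives; coordinates are from the bounding-box lower-left.
Outer rectangle: 4 × 5.2, A = 20.8 in², x = 2 in, Ī = 27.733 in⁴.
Inner void (subtracted): 3.4 × 4.6, A = 15.64 in², x = 2 in, Ī = 15.067 in⁴.
By symmetry the centroid is at mid-width, x̄ = 2 in.
All pieces are centred on the vertical centroidal axis, so I = ΣĪ (holes subtracted) = 12.667 in⁴.
Radius of gyration: k = √(I/A) = √(12.667 / 5.16) = 1.5668 in.

k_y ≈ 1.57 in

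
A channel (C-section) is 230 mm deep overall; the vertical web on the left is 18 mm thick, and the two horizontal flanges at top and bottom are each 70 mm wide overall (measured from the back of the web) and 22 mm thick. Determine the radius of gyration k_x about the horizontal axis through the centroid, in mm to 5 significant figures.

Treat the section as a set of non-overlapping primitives; coordinates are from the bounding-box lower-left.
Web: 18 × 230, A = 4 140 mm², y = 115 mm, Ī = 18 250 500 mm⁴.
Top flange (beyond web): 52 × 22, A = 1 144 mm², y = 219 mm, Ī = 46141.33 mm⁴.
Bottom flange (beyond web): 52 × 22, A = 1 144 mm², y = 11 mm, Ī = 46141.33 mm⁴.
By symmetry the centroid is at mid-height, ȳ = 115 mm.
Transfer each piece to the horizontal axis through the centroid using Ī + A·d² with d = y − 115:
  web: d = 0 mm → contributes +18 250 500 mm⁴
  top flange (beyond web): d = 104 mm → contributes +12 419 645 mm⁴
  bottom flange (beyond web): d = -104 mm → contributes +12 419 645 mm⁴
Total I = 43 089 791 mm⁴.
Radius of gyration: k = √(I/A) = √(43 089 791 / 6 428) = 81.87461 mm.

k_x ≈ 81.875 mm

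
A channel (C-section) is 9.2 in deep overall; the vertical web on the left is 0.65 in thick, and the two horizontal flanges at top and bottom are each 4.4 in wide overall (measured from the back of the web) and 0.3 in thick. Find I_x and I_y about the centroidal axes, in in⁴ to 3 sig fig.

Decompose the section into non-overlapping parts with the origin at the bottom-left of its bounding rectangle.
Web: 0.65 × 9.2, A = 5.98 in², y = 4.6 in, Ī = 42.179 in⁴.
Top flange (beyond web): 3.75 × 0.3, A = 1.125 in², y = 9.05 in, Ī = 0.0084375 in⁴.
Bottom flange (beyond web): 3.75 × 0.3, A = 1.125 in², y = 0.15 in, Ī = 0.0084375 in⁴.
By symmetry the centroid is at mid-height, ȳ = 4.6 in.
Transfer each piece to the centroidal x-axis using Ī + A·d² with d = y − 4.6:
  web: d = 0 in → contributes +42.179 in⁴
  top flange (beyond web): d = 4.45 in → contributes +22.286 in⁴
  bottom flange (beyond web): d = -4.45 in → contributes +22.286 in⁴
Total I = 86.751 in⁴.
For the y-axis: x̄ = 0.92646 in.
Repeating about the centroidal y-axis gives I_y = 10.76 in⁴.

I_x ≈ 86.8 in⁴, I_y ≈ 10.8 in⁴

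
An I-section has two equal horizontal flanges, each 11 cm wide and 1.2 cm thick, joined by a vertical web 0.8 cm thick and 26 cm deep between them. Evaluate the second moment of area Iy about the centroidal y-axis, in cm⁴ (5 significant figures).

Split into non-overlapping primitives; take the origin at the lower-left of the bounding box.
Bottom flange: 11 × 1.2, A = 13.2 cm², x = 5.5 cm, Ī = 133.1 cm⁴.
Web: 0.8 × 26, A = 20.8 cm², x = 5.5 cm, Ī = 1.109333 cm⁴.
Top flange: 11 × 1.2, A = 13.2 cm², x = 5.5 cm, Ī = 133.1 cm⁴.
By symmetry the centroid is at mid-width, x̄ = 5.5 cm.
All pieces are centred on the centroidal y-axis, so I = ΣĪ = 267.3093 cm⁴.

Iy ≈ 267.31 cm⁴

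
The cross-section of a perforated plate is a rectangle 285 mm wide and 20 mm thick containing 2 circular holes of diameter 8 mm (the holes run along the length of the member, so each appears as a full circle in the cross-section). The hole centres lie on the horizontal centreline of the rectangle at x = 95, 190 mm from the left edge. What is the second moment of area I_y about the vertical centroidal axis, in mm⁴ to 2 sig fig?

I_y ≈ 3.8 × 10⁷ mm⁴

Split into non-overlapping primitives; take the origin at the lower-left of the bounding box.
Plate: 285 × 20, A = 5 700 mm², x = 142.5 mm, Ī = 38 581 875 mm⁴.
Hole 1 (subtracted): ⌀8, A = 50.27 mm², x = 95 mm, Ī = 201.1 mm⁴.
Hole 2 (subtracted): ⌀8, A = 50.27 mm², x = 190 mm, Ī = 201.1 mm⁴.
By symmetry the centroid is at mid-width, x̄ = 142.5 mm.
Transfer each piece to the vertical centroidal axis using Ī + A·d² with d = x − 142.5:
  plate: d = 0 mm → contributes +38 581 875 mm⁴
  hole 1: d = -47.5 mm → contributes −113 613 mm⁴
  hole 2: d = 47.5 mm → contributes −113 613 mm⁴
Total I = 38 354 650 mm⁴.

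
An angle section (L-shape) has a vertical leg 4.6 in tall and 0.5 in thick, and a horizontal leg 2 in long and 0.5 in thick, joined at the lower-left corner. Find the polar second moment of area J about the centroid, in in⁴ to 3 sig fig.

Break the section into simple shapes (no overlaps), measuring from the bottom-left corner of the bounding box.
Vertical leg: 0.5 × 4.6, A = 2.3 in², y = 2.3 in, Ī = 4.0557 in⁴.
Horizontal leg (remainder): 1.5 × 0.5, A = 0.75 in², y = 0.25 in, Ī = 0.015625 in⁴.
Centroid: ȳ = ΣA·y / ΣA = 1.7959 in.
Transfer each piece to the centroidal x-axis using Ī + A·d² with d = y − 1.7959:
  vertical leg: d = 0.5041 in → contributes +4.6401 in⁴
  horizontal leg (remainder): d = -1.5459 in → contributes +1.808 in⁴
Total I = 6.4481 in⁴.
For the y-axis: x̄ = 0.4959 in.
Repeating about the centroidal y-axis gives I_y = 0.75412 in⁴.
Polar second moment: J = I_x + I_y = 7.2022 in⁴.

J ≈ 7.20 in⁴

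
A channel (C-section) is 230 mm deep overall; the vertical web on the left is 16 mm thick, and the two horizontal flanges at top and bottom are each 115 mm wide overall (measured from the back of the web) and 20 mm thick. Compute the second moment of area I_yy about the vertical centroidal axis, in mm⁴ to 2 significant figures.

I_yy ≈ 9.6 × 10⁶ mm⁴

Split into non-overlapping primitives; take the origin at the lower-left of the bounding box.
Web: 16 × 230, A = 3 680 mm², x = 8 mm, Ī = 78 507 mm⁴.
Top flange (beyond web): 99 × 20, A = 1 980 mm², x = 65.5 mm, Ī = 1 617 165 mm⁴.
Bottom flange (beyond web): 99 × 20, A = 1 980 mm², x = 65.5 mm, Ī = 1 617 165 mm⁴.
Centroid: x̄ = ΣA·x / ΣA = 37.8 mm.
Transfer each piece to the vertical centroidal axis using Ī + A·d² with d = x − 37.8:
  web: d = -29.8 mm → contributes +3 347 298 mm⁴
  top flange (beyond web): d = 27.7 mm → contributes +3 135 997 mm⁴
  bottom flange (beyond web): d = 27.7 mm → contributes +3 135 997 mm⁴
Total I = 9 619 292 mm⁴.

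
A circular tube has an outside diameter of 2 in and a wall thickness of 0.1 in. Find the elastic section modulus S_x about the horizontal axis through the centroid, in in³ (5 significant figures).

Treat the section as a set of non-overlapping primitives; coordinates are from the bounding-box lower-left.
Outer circle: ⌀2, A = 3.141593 in², y = 1 in, Ī = 0.7853982 in⁴.
Bore (subtracted): ⌀1.8, A = 2.54469 in², y = 1 in, Ī = 0.5152997 in⁴.
By symmetry the centroid is at mid-height, ȳ = 1 in.
All pieces are centred on the horizontal axis through the centroid, so I = ΣĪ (holes subtracted) = 0.2700984 in⁴.
Extreme fibre distance c = 1 in; S = I/c = 0.2700984 in³.

S_x ≈ 0.27010 in³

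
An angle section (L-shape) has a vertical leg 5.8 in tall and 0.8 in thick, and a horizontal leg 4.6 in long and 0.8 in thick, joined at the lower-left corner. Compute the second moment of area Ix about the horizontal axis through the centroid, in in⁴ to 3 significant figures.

Decompose the section into non-overlapping parts with the origin at the bottom-left of its bounding rectangle.
Vertical leg: 0.8 × 5.8, A = 4.64 in², y = 2.9 in, Ī = 13.007 in⁴.
Horizontal leg (remainder): 3.8 × 0.8, A = 3.04 in², y = 0.4 in, Ī = 0.16213 in⁴.
Centroid: ȳ = ΣA·y / ΣA = 1.9104 in.
Transfer each piece to the horizontal axis through the centroid using Ī + A·d² with d = y − 1.9104:
  vertical leg: d = 0.98958 in → contributes +17.551 in⁴
  horizontal leg (remainder): d = -1.5104 in → contributes +7.0975 in⁴
Total I = 24.649 in⁴.

Ix ≈ 24.6 in⁴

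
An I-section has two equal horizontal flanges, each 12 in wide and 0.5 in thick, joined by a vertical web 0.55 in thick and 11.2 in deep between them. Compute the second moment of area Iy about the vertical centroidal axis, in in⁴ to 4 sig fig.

Split into non-overlapping primitives; take the origin at the lower-left of the bounding box.
Bottom flange: 12 × 0.5, A = 6 in², x = 6 in, Ī = 72 in⁴.
Web: 0.55 × 11.2, A = 6.16 in², x = 6 in, Ī = 0.155283 in⁴.
Top flange: 12 × 0.5, A = 6 in², x = 6 in, Ī = 72 in⁴.
By symmetry the centroid is at mid-width, x̄ = 6 in.
All pieces are centred on the vertical centroidal axis, so I = ΣĪ = 144.155 in⁴.

Iy ≈ 144.2 in⁴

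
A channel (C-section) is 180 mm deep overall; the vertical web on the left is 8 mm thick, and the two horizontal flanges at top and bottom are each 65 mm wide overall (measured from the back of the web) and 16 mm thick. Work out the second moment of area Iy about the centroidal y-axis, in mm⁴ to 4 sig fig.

Iy ≈ 1.351 × 10⁶ mm⁴

Decompose the section into non-overlapping parts with the origin at the bottom-left of its bounding rectangle.
Web: 8 × 180, A = 1 440 mm², x = 4 mm, Ī = 7 680 mm⁴.
Top flange (beyond web): 57 × 16, A = 912 mm², x = 36.5 mm, Ī = 246 924 mm⁴.
Bottom flange (beyond web): 57 × 16, A = 912 mm², x = 36.5 mm, Ī = 246 924 mm⁴.
Centroid: x̄ = ΣA·x / ΣA = 22.1618 mm.
Transfer each piece to the centroidal y-axis using Ī + A·d² with d = x − 22.1618:
  web: d = -18.1618 mm → contributes +482 664 mm⁴
  top flange (beyond web): d = 14.3382 mm → contributes +434 418 mm⁴
  bottom flange (beyond web): d = 14.3382 mm → contributes +434 418 mm⁴
Total I = 1 351 499 mm⁴.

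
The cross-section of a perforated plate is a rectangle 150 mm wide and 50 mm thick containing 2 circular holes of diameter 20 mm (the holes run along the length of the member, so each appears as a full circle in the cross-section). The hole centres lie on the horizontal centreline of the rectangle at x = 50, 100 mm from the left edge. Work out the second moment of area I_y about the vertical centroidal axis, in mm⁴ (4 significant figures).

I_y ≈ 1.365 × 10⁷ mm⁴

Break the section into simple shapes (no overlaps), measuring from the bottom-left corner of the bounding box.
Plate: 150 × 50, A = 7 500 mm², x = 75 mm, Ī = 14 062 500 mm⁴.
Hole 1 (subtracted): ⌀20, A = 314.159 mm², x = 50 mm, Ī = 7853.98 mm⁴.
Hole 2 (subtracted): ⌀20, A = 314.159 mm², x = 100 mm, Ī = 7853.98 mm⁴.
By symmetry the centroid is at mid-width, x̄ = 75 mm.
Transfer each piece to the vertical centroidal axis using Ī + A·d² with d = x − 75:
  plate: d = 0 mm → contributes +14 062 500 mm⁴
  hole 1: d = -25 mm → contributes −204 204 mm⁴
  hole 2: d = 25 mm → contributes −204 204 mm⁴
Total I = 13 654 093 mm⁴.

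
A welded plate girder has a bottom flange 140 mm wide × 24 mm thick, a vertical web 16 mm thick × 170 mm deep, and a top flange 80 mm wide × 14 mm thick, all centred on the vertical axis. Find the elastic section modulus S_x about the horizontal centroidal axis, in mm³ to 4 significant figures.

S_x ≈ 3.149 × 10⁵ mm³

Treat the section as a set of non-overlapping primitives; coordinates are from the bounding-box lower-left.
Bottom plate: 140 × 24, A = 3 360 mm², y = 12 mm, Ī = 161 280 mm⁴.
Web plate: 16 × 170, A = 2 720 mm², y = 109 mm, Ī = 6 550 667 mm⁴.
Top plate: 80 × 14, A = 1 120 mm², y = 201 mm, Ī = 18293.3 mm⁴.
Centroid: ȳ = ΣA·y / ΣA = 78.0444 mm.
Transfer each piece to the horizontal centroidal axis using Ī + A·d² with d = y − 78.0444:
  bottom plate: d = -66.0444 mm → contributes +14 817 159 mm⁴
  web plate: d = 30.9556 mm → contributes +9 157 097 mm⁴
  top plate: d = 122.956 mm → contributes +16 950 530 mm⁴
Total I = 40 924 786 mm⁴.
Extreme fibre distance c = 129.956 mm; S = I/c = 314 914 mm³.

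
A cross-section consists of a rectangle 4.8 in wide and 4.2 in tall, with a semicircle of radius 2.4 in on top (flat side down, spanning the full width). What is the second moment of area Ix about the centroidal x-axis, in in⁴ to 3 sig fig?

Split into non-overlapping primitives; take the origin at the lower-left of the bounding box.
Rectangular body: 4.8 × 4.2, A = 20.16 in², y = 2.1 in, Ī = 29.635 in⁴.
Semicircular cap: semicircle r = 2.4, A = 9.0478 in², y = 5.2186 in, Ī = 3.6415 in⁴.
Centroid: ȳ = ΣA·y / ΣA = 3.0661 in.
Transfer each piece to the centroidal x-axis using Ī + A·d² with d = y − 3.0661:
  rectangular body: d = -0.96606 in → contributes +48.45 in⁴
  semicircular cap: d = 2.1525 in → contributes +45.564 in⁴
Total I = 94.013 in⁴.

Ix ≈ 94.0 in⁴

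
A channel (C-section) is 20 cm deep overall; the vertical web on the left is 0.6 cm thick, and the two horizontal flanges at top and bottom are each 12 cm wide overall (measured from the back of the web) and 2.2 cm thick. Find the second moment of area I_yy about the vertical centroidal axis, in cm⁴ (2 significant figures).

I_yy ≈ 890 cm⁴

Break the section into simple shapes (no overlaps), measuring from the bottom-left corner of the bounding box.
Web: 0.6 × 20, A = 12 cm², x = 0.3 cm, Ī = 0.36 cm⁴.
Top flange (beyond web): 11.4 × 2.2, A = 25.08 cm², x = 6.3 cm, Ī = 271.6 cm⁴.
Bottom flange (beyond web): 11.4 × 2.2, A = 25.08 cm², x = 6.3 cm, Ī = 271.6 cm⁴.
Centroid: x̄ = ΣA·x / ΣA = 5.142 cm.
Transfer each piece to the vertical centroidal axis using Ī + A·d² with d = x − 5.142:
  web: d = -4.842 cm → contributes +281.7 cm⁴
  top flange (beyond web): d = 1.158 cm → contributes +305.3 cm⁴
  bottom flange (beyond web): d = 1.158 cm → contributes +305.3 cm⁴
Total I = 892.2 cm⁴.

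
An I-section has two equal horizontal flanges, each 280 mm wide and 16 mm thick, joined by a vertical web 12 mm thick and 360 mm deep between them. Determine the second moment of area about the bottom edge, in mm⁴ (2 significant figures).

Break the section into simple shapes (no overlaps), measuring from the bottom-left corner of the bounding box.
Bottom flange: 280 × 16, A = 4 480 mm², y = 8 mm, Ī = 95 573 mm⁴.
Web: 12 × 360, A = 4 320 mm², y = 196 mm, Ī = 46 656 000 mm⁴.
Top flange: 280 × 16, A = 4 480 mm², y = 384 mm, Ī = 95 573 mm⁴.
Transfer each piece to the bottom edge using Ī + A·d² with d = y − 0:
  bottom flange: d = 8 mm → contributes +382 293 mm⁴
  web: d = 196 mm → contributes +212 613 120 mm⁴
  top flange: d = 384 mm → contributes +660 698 453 mm⁴
Total I = 873 693 867 mm⁴.

I_base ≈ 8.7 × 10⁸ mm⁴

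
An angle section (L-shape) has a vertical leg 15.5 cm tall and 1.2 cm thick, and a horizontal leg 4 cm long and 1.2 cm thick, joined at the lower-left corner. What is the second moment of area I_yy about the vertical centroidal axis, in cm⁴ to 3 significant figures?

I_yy ≈ 15.8 cm⁴

Break the section into simple shapes (no overlaps), measuring from the bottom-left corner of the bounding box.
Vertical leg: 1.2 × 15.5, A = 18.6 cm², x = 0.6 cm, Ī = 2.232 cm⁴.
Horizontal leg (remainder): 2.8 × 1.2, A = 3.36 cm², x = 2.6 cm, Ī = 2.1952 cm⁴.
Centroid: x̄ = ΣA·x / ΣA = 0.90601 cm.
Transfer each piece to the vertical centroidal axis using Ī + A·d² with d = x − 0.90601:
  vertical leg: d = -0.30601 cm → contributes +3.9738 cm⁴
  horizontal leg (remainder): d = 1.694 cm → contributes +11.837 cm⁴
Total I = 15.811 cm⁴.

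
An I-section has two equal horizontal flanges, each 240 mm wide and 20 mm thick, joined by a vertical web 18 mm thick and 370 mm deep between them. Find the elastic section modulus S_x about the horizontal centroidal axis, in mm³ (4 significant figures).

S_x ≈ 2.153 × 10⁶ mm³

Split into non-overlapping primitives; take the origin at the lower-left of the bounding box.
Bottom flange: 240 × 20, A = 4 800 mm², y = 10 mm, Ī = 160 000 mm⁴.
Web: 18 × 370, A = 6 660 mm², y = 205 mm, Ī = 75 979 500 mm⁴.
Top flange: 240 × 20, A = 4 800 mm², y = 400 mm, Ī = 160 000 mm⁴.
By symmetry the centroid is at mid-height, ȳ = 205 mm.
Transfer each piece to the horizontal centroidal axis using Ī + A·d² with d = y − 205:
  bottom flange: d = -195 mm → contributes +182 680 000 mm⁴
  web: d = 0 mm → contributes +75 979 500 mm⁴
  top flange: d = 195 mm → contributes +182 680 000 mm⁴
Total I = 441 339 500 mm⁴.
Extreme fibre distance c = 205 mm; S = I/c = 2 152 876 mm³.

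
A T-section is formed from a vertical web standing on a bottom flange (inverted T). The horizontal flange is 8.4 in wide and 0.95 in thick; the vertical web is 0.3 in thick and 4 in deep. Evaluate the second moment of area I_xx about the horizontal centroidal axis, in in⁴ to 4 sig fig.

Decompose the section into non-overlapping parts with the origin at the bottom-left of its bounding rectangle.
Flange: 8.4 × 0.95, A = 7.98 in², y = 0.475 in, Ī = 0.600163 in⁴.
Web: 0.3 × 4, A = 1.2 in², y = 2.95 in, Ī = 1.6 in⁴.
Centroid: ȳ = ΣA·y / ΣA = 0.798529 in.
Transfer each piece to the horizontal centroidal axis using Ī + A·d² with d = y − 0.798529:
  flange: d = -0.323529 in → contributes +1.43544 in⁴
  web: d = 2.15147 in → contributes +7.15459 in⁴
Total I = 8.59003 in⁴.

I_xx ≈ 8.590 in⁴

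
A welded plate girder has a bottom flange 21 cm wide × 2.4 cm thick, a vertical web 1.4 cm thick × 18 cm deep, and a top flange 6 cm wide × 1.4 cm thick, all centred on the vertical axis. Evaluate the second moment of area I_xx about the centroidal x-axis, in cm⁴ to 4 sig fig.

Split into non-overlapping primitives; take the origin at the lower-left of the bounding box.
Bottom plate: 21 × 2.4, A = 50.4 cm², y = 1.2 cm, Ī = 24.192 cm⁴.
Web plate: 1.4 × 18, A = 25.2 cm², y = 11.4 cm, Ī = 680.4 cm⁴.
Top plate: 6 × 1.4, A = 8.4 cm², y = 21.1 cm, Ī = 1.372 cm⁴.
Centroid: ȳ = ΣA·y / ΣA = 6.25 cm.
Transfer each piece to the centroidal x-axis using Ī + A·d² with d = y − 6.25:
  bottom plate: d = -5.05 cm → contributes +1309.52 cm⁴
  web plate: d = 5.15 cm → contributes +1348.77 cm⁴
  top plate: d = 14.85 cm → contributes +1853.76 cm⁴
Total I = 4512.05 cm⁴.

I_xx ≈ 4512 cm⁴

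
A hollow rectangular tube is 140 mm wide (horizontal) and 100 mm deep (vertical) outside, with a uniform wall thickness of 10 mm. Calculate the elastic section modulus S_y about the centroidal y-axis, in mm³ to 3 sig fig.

S_y ≈ 1.62 × 10⁵ mm³

Decompose the section into non-overlapping parts with the origin at the bottom-left of its bounding rectangle.
Outer rectangle: 140 × 100, A = 14 000 mm², x = 70 mm, Ī = 22 866 667 mm⁴.
Inner void (subtracted): 120 × 80, A = 9 600 mm², x = 70 mm, Ī = 11 520 000 mm⁴.
By symmetry the centroid is at mid-width, x̄ = 70 mm.
All pieces are centred on the centroidal y-axis, so I = ΣĪ (holes subtracted) = 11 346 667 mm⁴.
Extreme fibre distance c = 70 mm; S = I/c = 162 095 mm³.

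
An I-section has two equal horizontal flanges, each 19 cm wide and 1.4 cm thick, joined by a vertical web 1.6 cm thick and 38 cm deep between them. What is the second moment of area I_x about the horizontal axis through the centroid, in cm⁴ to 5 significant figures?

Split into non-overlapping primitives; take the origin at the lower-left of the bounding box.
Bottom flange: 19 × 1.4, A = 26.6 cm², y = 0.7 cm, Ī = 4.344667 cm⁴.
Web: 1.6 × 38, A = 60.8 cm², y = 20.4 cm, Ī = 7316.267 cm⁴.
Top flange: 19 × 1.4, A = 26.6 cm², y = 40.1 cm, Ī = 4.344667 cm⁴.
By symmetry the centroid is at mid-height, ȳ = 20.4 cm.
Transfer each piece to the horizontal axis through the centroid using Ī + A·d² with d = y − 20.4:
  bottom flange: d = -19.7 cm → contributes +10327.54 cm⁴
  web: d = 0 cm → contributes +7316.267 cm⁴
  top flange: d = 19.7 cm → contributes +10327.54 cm⁴
Total I = 27971.34 cm⁴.

I_x ≈ 2.7971 × 10⁴ cm⁴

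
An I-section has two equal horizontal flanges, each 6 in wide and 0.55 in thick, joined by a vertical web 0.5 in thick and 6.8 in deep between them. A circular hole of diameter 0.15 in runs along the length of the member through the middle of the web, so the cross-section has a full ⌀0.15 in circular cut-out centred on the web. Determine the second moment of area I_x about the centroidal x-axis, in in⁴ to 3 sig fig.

I_x ≈ 102 in⁴

Treat the section as a set of non-overlapping primitives; coordinates are from the bounding-box lower-left.
Bottom flange: 6 × 0.55, A = 3.3 in², y = 0.275 in, Ī = 0.083188 in⁴.
Web: 0.5 × 6.8, A = 3.4 in², y = 3.95 in, Ī = 13.101 in⁴.
Top flange: 6 × 0.55, A = 3.3 in², y = 7.625 in, Ī = 0.083188 in⁴.
Hole (subtracted): ⌀0.15, A = 0.017671 in², y = 3.95 in, Ī = 0.00002485 in⁴.
By symmetry the centroid is at mid-height, ȳ = 3.95 in.
Transfer each piece to the centroidal x-axis using Ī + A·d² with d = y − 3.95:
  bottom flange: d = -3.675 in → contributes +44.652 in⁴
  web: d = 0 in → contributes +13.101 in⁴
  top flange: d = 3.675 in → contributes +44.652 in⁴
  hole: d = 0 in → contributes −0.00002485 in⁴
Total I = 102.4 in⁴.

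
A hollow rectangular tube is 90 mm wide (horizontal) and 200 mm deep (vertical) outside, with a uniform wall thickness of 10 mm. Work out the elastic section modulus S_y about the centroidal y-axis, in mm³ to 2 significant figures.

S_y ≈ 1.6 × 10⁵ mm³

Treat the section as a set of non-overlapping primitives; coordinates are from the bounding-box lower-left.
Outer rectangle: 90 × 200, A = 18 000 mm², x = 45 mm, Ī = 12 150 000 mm⁴.
Inner void (subtracted): 70 × 180, A = 12 600 mm², x = 45 mm, Ī = 5 145 000 mm⁴.
By symmetry the centroid is at mid-width, x̄ = 45 mm.
All pieces are centred on the centroidal y-axis, so I = ΣĪ (holes subtracted) = 7 005 000 mm⁴.
Extreme fibre distance c = 45 mm; S = I/c = 155 667 mm³.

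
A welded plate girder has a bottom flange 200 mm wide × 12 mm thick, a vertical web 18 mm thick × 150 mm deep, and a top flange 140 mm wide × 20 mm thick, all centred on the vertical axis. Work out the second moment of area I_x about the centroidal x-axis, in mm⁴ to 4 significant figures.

I_x ≈ 4.092 × 10⁷ mm⁴

Split into non-overlapping primitives; take the origin at the lower-left of the bounding box.
Bottom plate: 200 × 12, A = 2 400 mm², y = 6 mm, Ī = 28 800 mm⁴.
Web plate: 18 × 150, A = 2 700 mm², y = 87 mm, Ī = 5 062 500 mm⁴.
Top plate: 140 × 20, A = 2 800 mm², y = 172 mm, Ī = 93333.3 mm⁴.
Centroid: ȳ = ΣA·y / ΣA = 92.519 mm.
Transfer each piece to the centroidal x-axis using Ī + A·d² with d = y − 92.519:
  bottom plate: d = -86.519 mm → contributes +17 994 084 mm⁴
  web plate: d = -5.51899 mm → contributes +5 144 740 mm⁴
  top plate: d = 79.481 mm → contributes +17 781 581 mm⁴
Total I = 40 920 405 mm⁴.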